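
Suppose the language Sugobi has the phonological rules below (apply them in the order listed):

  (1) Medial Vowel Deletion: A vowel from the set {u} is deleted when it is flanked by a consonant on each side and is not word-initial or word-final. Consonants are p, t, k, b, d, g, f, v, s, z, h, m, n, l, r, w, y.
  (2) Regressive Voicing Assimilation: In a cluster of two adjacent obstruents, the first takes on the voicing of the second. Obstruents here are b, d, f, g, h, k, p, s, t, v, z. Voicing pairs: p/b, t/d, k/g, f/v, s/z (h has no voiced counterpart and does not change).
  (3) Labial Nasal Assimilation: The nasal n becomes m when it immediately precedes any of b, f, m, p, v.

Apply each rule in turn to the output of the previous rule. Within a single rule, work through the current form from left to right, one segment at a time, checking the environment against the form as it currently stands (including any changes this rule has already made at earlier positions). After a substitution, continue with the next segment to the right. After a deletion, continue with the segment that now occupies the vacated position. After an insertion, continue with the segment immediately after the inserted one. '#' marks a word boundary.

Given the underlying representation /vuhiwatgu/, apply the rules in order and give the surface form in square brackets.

[fhiwadgu]

(1) Medial Vowel Deletion: [vuhiwatgu] → [vhiwatgu]
(2) Regressive Voicing Assimilation: [vhiwatgu] → [fhiwadgu]
(3) Labial Nasal Assimilation: no change — [fhiwadgu]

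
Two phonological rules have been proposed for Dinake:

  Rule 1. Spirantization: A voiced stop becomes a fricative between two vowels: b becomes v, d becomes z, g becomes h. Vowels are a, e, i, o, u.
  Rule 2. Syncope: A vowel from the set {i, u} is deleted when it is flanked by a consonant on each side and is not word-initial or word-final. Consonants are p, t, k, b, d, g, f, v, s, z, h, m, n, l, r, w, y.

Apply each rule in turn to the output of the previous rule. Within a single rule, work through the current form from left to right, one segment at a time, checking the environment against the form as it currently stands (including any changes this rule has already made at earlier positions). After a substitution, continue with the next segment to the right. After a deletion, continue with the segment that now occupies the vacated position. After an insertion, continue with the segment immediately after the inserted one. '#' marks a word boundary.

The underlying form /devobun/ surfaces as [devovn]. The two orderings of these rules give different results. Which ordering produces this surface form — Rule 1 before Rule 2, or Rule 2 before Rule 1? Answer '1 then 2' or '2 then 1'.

1 then 2

Order 1 then 2:
  1 Spirantization: [devobun] → [devovun]
  2 Syncope: [devovun] → [devovn]
  result: [devovn]
Order 2 then 1:
  2 Syncope: [devobun] → [devobn]
  1 Spirantization: no change — [devobn]
  result: [devobn]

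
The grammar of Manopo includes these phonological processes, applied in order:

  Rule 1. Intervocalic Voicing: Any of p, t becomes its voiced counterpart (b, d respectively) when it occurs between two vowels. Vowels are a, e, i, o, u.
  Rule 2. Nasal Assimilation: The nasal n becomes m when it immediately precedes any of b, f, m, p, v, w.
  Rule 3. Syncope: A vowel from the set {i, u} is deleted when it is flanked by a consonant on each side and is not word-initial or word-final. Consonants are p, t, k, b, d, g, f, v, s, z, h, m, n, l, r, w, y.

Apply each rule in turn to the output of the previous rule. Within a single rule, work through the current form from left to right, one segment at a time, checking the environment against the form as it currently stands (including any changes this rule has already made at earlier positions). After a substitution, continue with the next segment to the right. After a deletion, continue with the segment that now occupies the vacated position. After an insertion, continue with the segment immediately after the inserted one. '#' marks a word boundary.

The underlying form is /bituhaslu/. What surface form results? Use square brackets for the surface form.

[bdhaslu]

Rule 1 Intervocalic Voicing: [bituhaslu] → [biduhaslu]
Rule 2 Nasal Assimilation: no change — [biduhaslu]
Rule 3 Syncope: [biduhaslu] → [bdhaslu]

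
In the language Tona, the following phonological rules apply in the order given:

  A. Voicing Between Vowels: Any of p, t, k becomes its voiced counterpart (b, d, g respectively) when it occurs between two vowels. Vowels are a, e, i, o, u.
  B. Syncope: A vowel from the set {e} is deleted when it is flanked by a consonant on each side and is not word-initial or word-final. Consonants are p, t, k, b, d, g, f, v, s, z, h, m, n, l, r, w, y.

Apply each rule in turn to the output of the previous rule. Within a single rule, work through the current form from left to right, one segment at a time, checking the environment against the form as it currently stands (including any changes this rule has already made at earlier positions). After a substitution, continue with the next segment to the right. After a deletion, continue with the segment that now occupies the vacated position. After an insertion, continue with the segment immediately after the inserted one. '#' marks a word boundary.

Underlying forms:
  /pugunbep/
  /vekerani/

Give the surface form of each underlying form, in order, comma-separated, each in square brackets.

/pugunbep/:
  A Voicing Between Vowels: no change — [pugunbep]
  B Syncope: [pugunbep] → [pugunbp]
/vekerani/:
  A Voicing Between Vowels: [vekerani] → [vegerani]
  B Syncope: [vegerani] → [vgrani]

[pugunbp], [vgrani]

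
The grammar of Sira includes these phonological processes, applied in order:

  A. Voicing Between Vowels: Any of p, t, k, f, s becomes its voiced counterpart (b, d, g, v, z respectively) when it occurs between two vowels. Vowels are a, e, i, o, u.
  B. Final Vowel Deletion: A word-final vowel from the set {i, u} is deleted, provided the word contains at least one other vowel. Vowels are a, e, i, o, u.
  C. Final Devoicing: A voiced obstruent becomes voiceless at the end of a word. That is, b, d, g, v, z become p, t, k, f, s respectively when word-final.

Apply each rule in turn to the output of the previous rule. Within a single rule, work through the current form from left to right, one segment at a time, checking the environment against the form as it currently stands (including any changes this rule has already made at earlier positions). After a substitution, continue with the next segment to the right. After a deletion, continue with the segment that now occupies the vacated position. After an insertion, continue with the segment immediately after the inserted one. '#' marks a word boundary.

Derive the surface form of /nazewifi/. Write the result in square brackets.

[nazewif]

A Voicing Between Vowels: [nazewifi] → [nazewivi]
B Final Vowel Deletion: [nazewivi] → [nazewiv]
C Final Devoicing: [nazewiv] → [nazewif]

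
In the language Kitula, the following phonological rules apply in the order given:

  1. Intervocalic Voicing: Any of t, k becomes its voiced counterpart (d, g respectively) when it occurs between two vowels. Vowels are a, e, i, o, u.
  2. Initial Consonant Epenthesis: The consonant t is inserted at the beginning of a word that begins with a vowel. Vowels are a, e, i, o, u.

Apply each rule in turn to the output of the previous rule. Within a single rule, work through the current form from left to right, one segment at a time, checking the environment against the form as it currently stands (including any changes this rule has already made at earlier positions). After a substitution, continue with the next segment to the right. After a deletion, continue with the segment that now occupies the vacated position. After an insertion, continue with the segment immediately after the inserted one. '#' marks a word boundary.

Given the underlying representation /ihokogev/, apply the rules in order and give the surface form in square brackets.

[tihogogev]

1 Intervocalic Voicing: [ihokogev] → [ihogogev]
2 Initial Consonant Epenthesis: [ihogogev] → [tihogogev]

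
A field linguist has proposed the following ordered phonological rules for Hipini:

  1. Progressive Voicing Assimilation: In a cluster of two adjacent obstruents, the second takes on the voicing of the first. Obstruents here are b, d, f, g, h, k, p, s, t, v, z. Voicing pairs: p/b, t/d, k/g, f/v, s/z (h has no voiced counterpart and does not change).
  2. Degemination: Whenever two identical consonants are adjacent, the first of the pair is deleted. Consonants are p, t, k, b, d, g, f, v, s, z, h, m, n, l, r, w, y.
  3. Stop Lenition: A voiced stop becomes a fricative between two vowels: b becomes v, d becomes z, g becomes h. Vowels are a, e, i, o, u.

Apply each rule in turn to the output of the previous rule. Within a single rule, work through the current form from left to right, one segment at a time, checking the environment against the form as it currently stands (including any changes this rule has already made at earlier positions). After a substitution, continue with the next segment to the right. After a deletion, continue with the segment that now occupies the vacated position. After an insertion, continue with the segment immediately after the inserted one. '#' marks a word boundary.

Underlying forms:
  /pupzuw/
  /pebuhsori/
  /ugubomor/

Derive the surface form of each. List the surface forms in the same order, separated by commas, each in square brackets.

[pupsuw], [pevuhsori], [uhuvomor]

/pupzuw/:
  1 Progressive Voicing Assimilation: [pupzuw] → [pupsuw]
  2 Degemination: no change — [pupsuw]
  3 Stop Lenition: no change — [pupsuw]
/pebuhsori/:
  1 Progressive Voicing Assimilation: no change — [pebuhsori]
  2 Degemination: no change — [pebuhsori]
  3 Stop Lenition: [pebuhsori] → [pevuhsori]
/ugubomor/:
  1 Progressive Voicing Assimilation: no change — [ugubomor]
  2 Degemination: no change — [ugubomor]
  3 Stop Lenition: [ugubomor] → [uhuvomor]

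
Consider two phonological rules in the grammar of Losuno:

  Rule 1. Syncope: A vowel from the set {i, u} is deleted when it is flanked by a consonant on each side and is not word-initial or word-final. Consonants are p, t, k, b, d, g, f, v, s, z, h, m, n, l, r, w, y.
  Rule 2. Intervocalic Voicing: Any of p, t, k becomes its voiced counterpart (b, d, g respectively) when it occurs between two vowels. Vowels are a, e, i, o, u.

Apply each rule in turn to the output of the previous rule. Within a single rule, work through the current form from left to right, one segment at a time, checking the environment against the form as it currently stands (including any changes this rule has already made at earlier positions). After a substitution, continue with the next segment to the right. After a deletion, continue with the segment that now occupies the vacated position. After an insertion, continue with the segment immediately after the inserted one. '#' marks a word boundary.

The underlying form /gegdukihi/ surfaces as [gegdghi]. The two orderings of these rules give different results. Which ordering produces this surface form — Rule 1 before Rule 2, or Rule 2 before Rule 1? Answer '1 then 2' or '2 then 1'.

2 then 1

Order 1 then 2:
  1 Syncope: [gegdukihi] → [gegdkhi]
  2 Intervocalic Voicing: no change — [gegdkhi]
  result: [gegdkhi]
Order 2 then 1:
  2 Intervocalic Voicing: [gegdukihi] → [gegdugihi]
  1 Syncope: [gegdugihi] → [gegdghi]
  result: [gegdghi]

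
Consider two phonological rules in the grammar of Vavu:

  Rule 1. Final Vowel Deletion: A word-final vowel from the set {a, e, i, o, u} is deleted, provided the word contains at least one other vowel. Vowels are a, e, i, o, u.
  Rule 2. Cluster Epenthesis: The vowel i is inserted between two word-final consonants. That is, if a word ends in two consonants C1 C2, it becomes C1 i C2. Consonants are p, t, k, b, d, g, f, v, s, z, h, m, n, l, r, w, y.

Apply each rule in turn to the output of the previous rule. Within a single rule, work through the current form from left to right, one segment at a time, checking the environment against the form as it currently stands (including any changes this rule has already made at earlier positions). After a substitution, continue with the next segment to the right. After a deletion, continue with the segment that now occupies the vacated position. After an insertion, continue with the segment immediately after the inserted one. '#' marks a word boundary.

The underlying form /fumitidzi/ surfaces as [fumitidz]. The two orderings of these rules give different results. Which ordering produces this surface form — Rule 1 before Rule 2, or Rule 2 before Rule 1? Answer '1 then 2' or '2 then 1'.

2 then 1

Order 1 then 2:
  1 Final Vowel Deletion: [fumitidzi] → [fumitidz]
  2 Cluster Epenthesis: [fumitidz] → [fumitidiz]
  result: [fumitidiz]
Order 2 then 1:
  2 Cluster Epenthesis: no change — [fumitidzi]
  1 Final Vowel Deletion: [fumitidzi] → [fumitidz]
  result: [fumitidz]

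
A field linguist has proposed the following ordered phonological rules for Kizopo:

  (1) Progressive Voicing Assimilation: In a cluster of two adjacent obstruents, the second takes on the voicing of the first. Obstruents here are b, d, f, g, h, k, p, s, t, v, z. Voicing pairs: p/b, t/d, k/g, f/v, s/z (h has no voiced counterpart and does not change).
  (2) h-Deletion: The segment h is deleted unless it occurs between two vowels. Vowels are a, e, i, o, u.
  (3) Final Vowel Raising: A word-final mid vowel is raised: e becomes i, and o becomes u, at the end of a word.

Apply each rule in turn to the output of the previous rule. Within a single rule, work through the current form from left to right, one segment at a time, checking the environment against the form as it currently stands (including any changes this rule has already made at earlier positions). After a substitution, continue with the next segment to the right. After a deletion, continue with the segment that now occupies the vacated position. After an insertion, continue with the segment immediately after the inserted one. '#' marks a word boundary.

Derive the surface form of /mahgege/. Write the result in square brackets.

[makegi]

(1) Progressive Voicing Assimilation: [mahgege] → [mahkege]
(2) h-Deletion: [mahkege] → [makege]
(3) Final Vowel Raising: [makege] → [makegi]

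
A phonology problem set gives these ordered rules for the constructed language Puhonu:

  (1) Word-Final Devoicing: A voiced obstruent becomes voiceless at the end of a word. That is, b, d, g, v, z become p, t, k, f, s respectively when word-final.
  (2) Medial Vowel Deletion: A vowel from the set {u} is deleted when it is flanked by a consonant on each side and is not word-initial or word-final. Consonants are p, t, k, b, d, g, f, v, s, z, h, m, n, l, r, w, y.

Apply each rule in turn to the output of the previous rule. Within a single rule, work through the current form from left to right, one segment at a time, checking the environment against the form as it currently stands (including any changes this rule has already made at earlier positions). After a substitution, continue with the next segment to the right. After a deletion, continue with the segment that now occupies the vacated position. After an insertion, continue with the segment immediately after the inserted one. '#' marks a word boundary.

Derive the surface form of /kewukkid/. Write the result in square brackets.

(1) Word-Final Devoicing: [kewukkid] → [kewukkit]
(2) Medial Vowel Deletion: [kewukkit] → [kewkkit]

[kewkkit]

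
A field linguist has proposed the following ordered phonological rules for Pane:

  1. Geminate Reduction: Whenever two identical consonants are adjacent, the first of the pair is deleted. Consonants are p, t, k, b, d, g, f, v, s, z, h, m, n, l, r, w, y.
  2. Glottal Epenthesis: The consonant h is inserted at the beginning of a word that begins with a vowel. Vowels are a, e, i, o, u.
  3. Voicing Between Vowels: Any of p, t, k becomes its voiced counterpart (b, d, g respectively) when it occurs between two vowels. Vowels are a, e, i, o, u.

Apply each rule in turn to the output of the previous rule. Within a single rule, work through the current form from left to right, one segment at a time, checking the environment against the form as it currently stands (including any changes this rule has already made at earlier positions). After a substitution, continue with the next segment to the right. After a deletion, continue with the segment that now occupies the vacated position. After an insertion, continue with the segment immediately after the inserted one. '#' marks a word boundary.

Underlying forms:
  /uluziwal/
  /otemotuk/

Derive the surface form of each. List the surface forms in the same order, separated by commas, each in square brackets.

/uluziwal/:
  1 Geminate Reduction: no change — [uluziwal]
  2 Glottal Epenthesis: [uluziwal] → [huluziwal]
  3 Voicing Between Vowels: no change — [huluziwal]
/otemotuk/:
  1 Geminate Reduction: no change — [otemotuk]
  2 Glottal Epenthesis: [otemotuk] → [hotemotuk]
  3 Voicing Between Vowels: [hotemotuk] → [hodemoduk]

[huluziwal], [hodemoduk]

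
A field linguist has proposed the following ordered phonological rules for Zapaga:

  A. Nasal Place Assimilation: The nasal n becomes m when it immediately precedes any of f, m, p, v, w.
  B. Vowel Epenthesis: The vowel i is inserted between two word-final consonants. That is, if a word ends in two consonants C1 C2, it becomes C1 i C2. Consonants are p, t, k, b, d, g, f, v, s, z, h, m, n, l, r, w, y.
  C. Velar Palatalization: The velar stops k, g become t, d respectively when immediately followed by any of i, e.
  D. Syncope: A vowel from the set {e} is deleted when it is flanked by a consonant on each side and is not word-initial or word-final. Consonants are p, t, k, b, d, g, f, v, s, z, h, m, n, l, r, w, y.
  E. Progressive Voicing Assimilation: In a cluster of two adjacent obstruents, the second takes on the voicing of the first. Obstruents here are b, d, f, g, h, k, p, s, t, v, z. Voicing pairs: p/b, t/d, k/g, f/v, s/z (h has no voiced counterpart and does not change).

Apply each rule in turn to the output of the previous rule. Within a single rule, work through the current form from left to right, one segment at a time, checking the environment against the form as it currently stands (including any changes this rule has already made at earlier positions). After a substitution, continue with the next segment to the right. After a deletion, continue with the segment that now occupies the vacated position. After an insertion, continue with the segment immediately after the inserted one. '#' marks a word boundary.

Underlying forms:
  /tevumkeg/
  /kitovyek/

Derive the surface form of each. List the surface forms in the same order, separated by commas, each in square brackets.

[tfumtk], [titovyk]

/tevumkeg/:
  A Nasal Place Assimilation: no change — [tevumkeg]
  B Vowel Epenthesis: no change — [tevumkeg]
  C Velar Palatalization: [tevumkeg] → [tevumteg]
  D Syncope: [tevumteg] → [tvumtg]
  E Progressive Voicing Assimilation: [tvumtg] → [tfumtk]
/kitovyek/:
  A Nasal Place Assimilation: no change — [kitovyek]
  B Vowel Epenthesis: no change — [kitovyek]
  C Velar Palatalization: [kitovyek] → [titovyek]
  D Syncope: [titovyek] → [titovyk]
  E Progressive Voicing Assimilation: no change — [titovyk]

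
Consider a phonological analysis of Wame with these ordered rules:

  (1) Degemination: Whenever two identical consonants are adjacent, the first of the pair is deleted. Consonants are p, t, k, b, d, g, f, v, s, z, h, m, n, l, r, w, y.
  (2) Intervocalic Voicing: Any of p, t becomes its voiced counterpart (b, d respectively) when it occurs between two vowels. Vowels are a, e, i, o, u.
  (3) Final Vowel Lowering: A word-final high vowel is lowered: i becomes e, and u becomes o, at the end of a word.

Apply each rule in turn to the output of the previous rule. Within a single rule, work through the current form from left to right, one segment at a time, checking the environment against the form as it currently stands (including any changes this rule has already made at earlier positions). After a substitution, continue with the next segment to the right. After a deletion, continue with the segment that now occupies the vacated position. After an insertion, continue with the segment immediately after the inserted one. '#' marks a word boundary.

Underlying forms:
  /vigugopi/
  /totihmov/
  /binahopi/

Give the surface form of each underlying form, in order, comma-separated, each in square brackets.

[vigugobe], [todihmov], [binahobe]

/vigugopi/:
  (1) Degemination: no change — [vigugopi]
  (2) Intervocalic Voicing: [vigugopi] → [vigugobi]
  (3) Final Vowel Lowering: [vigugobi] → [vigugobe]
/totihmov/:
  (1) Degemination: no change — [totihmov]
  (2) Intervocalic Voicing: [totihmov] → [todihmov]
  (3) Final Vowel Lowering: no change — [todihmov]
/binahopi/:
  (1) Degemination: no change — [binahopi]
  (2) Intervocalic Voicing: [binahopi] → [binahobi]
  (3) Final Vowel Lowering: [binahobi] → [binahobe]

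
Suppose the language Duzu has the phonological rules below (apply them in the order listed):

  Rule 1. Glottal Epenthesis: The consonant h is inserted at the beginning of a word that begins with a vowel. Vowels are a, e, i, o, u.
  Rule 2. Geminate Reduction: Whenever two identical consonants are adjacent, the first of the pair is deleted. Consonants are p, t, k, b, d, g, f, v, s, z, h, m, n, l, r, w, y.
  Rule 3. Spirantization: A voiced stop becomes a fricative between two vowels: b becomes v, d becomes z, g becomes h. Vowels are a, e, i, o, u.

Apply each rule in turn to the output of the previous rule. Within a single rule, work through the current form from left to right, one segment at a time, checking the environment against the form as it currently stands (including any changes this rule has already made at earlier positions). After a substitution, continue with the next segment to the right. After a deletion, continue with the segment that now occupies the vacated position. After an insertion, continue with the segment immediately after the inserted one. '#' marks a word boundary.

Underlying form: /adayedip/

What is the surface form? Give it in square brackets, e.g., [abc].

[hazayezip]

Rule 1 Glottal Epenthesis: [adayedip] → [hadayedip]
Rule 2 Geminate Reduction: no change — [hadayedip]
Rule 3 Spirantization: [hadayedip] → [hazayezip]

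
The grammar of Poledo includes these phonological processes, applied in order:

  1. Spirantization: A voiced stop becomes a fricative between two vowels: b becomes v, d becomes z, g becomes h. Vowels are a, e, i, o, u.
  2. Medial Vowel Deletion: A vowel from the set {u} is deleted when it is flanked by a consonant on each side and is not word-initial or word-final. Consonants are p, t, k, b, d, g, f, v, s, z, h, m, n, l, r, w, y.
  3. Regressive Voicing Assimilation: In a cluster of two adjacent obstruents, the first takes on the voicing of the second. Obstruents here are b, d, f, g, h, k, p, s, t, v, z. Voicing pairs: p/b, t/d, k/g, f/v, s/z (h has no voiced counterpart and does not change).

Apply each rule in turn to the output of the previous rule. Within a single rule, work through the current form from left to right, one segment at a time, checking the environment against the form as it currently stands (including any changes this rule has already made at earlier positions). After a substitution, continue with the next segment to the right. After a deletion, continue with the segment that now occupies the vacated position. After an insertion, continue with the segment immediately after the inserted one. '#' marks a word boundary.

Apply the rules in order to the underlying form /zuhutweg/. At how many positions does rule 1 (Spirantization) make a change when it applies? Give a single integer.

1 Spirantization: no change — [zuhutweg]
2 Medial Vowel Deletion: [zuhutweg] → [zhtweg]
3 Regressive Voicing Assimilation: [zhtweg] → [shtweg]
Rule 1 changed 0 position(s).

0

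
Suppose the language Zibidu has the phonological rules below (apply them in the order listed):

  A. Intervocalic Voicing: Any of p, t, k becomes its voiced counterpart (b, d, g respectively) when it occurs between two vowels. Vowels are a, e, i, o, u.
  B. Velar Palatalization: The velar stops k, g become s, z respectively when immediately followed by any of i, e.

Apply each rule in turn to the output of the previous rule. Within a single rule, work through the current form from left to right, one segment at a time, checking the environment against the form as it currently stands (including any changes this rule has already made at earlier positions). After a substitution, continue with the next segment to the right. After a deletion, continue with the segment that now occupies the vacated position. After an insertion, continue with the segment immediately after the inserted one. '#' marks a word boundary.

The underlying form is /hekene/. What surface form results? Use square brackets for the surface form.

A Intervocalic Voicing: [hekene] → [hegene]
B Velar Palatalization: [hegene] → [hezene]

[hezene]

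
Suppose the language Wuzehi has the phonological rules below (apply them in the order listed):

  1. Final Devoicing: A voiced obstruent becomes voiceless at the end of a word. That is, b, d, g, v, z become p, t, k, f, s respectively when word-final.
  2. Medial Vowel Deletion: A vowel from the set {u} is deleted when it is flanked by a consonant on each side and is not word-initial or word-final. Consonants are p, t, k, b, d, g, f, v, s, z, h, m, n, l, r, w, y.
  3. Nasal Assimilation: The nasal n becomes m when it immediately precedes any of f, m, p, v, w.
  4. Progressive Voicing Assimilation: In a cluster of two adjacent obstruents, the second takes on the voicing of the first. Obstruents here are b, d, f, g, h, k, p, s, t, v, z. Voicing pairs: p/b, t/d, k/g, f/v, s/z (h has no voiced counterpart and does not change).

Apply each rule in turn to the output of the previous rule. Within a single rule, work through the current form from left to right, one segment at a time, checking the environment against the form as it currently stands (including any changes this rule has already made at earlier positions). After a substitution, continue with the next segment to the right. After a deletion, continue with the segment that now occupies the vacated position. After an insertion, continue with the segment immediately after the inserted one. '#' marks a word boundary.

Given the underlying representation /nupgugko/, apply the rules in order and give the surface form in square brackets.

[mpkkko]

1 Final Devoicing: no change — [nupgugko]
2 Medial Vowel Deletion: [nupgugko] → [npggko]
3 Nasal Assimilation: [npggko] → [mpggko]
4 Progressive Voicing Assimilation: [mpggko] → [mpkkko]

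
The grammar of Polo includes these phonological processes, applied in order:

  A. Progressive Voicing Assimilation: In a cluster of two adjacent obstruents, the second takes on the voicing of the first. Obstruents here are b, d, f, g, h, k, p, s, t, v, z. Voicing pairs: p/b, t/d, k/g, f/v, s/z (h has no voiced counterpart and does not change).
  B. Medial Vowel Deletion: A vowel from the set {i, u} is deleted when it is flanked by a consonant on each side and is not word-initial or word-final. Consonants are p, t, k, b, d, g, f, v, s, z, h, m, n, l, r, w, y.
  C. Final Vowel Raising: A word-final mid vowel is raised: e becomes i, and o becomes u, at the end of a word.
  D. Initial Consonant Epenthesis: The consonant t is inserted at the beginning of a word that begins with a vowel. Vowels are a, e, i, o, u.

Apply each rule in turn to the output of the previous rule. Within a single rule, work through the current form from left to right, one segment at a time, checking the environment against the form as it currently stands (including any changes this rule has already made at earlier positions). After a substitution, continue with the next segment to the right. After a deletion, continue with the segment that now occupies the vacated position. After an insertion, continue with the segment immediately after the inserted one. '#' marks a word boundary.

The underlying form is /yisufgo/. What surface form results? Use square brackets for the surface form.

A Progressive Voicing Assimilation: [yisufgo] → [yisufko]
B Medial Vowel Deletion: [yisufko] → [ysfko]
C Final Vowel Raising: [ysfko] → [ysfku]
D Initial Consonant Epenthesis: no change — [ysfku]

[ysfku]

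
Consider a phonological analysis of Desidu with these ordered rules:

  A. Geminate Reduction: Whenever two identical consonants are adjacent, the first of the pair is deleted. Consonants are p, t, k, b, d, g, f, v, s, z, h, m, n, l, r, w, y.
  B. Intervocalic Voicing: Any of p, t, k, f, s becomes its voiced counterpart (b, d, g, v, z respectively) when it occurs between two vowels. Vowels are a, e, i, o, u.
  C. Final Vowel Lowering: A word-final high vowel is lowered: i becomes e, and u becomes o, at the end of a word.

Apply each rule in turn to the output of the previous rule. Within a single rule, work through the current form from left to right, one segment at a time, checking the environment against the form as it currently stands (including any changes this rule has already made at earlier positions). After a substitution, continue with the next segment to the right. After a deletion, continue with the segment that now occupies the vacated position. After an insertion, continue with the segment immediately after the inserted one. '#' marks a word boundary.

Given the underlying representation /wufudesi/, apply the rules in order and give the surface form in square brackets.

A Geminate Reduction: no change — [wufudesi]
B Intervocalic Voicing: [wufudesi] → [wuvudezi]
C Final Vowel Lowering: [wuvudezi] → [wuvudeze]

[wuvudeze]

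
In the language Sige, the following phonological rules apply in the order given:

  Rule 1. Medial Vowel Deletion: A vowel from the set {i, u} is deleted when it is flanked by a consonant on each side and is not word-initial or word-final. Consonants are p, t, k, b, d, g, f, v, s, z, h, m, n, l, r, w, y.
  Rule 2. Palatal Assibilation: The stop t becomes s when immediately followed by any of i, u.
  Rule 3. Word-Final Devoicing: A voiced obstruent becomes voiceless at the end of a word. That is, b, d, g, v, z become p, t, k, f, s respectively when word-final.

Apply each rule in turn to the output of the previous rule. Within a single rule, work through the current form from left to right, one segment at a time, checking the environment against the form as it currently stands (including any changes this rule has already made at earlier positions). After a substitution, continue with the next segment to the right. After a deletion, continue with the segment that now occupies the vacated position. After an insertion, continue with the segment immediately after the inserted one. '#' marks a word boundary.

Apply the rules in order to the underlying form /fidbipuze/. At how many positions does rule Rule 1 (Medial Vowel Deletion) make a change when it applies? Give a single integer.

Rule 1 Medial Vowel Deletion: [fidbipuze] → [fdbpze]
Rule 2 Palatal Assibilation: no change — [fdbpze]
Rule 3 Word-Final Devoicing: no change — [fdbpze]
Rule Rule 1 changed 3 position(s).

3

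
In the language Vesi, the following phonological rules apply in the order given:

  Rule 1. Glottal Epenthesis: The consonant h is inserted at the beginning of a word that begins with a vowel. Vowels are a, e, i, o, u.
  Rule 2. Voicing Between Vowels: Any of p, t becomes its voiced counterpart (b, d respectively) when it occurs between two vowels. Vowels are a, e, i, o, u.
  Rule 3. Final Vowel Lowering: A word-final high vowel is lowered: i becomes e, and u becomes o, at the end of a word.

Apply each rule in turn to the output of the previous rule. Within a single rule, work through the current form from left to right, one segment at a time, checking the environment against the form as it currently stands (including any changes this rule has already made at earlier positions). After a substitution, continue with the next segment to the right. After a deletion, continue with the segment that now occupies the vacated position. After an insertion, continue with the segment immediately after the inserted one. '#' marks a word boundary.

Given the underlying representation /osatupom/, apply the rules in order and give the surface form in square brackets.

Rule 1 Glottal Epenthesis: [osatupom] → [hosatupom]
Rule 2 Voicing Between Vowels: [hosatupom] → [hosadubom]
Rule 3 Final Vowel Lowering: no change — [hosadubom]

[hosadubom]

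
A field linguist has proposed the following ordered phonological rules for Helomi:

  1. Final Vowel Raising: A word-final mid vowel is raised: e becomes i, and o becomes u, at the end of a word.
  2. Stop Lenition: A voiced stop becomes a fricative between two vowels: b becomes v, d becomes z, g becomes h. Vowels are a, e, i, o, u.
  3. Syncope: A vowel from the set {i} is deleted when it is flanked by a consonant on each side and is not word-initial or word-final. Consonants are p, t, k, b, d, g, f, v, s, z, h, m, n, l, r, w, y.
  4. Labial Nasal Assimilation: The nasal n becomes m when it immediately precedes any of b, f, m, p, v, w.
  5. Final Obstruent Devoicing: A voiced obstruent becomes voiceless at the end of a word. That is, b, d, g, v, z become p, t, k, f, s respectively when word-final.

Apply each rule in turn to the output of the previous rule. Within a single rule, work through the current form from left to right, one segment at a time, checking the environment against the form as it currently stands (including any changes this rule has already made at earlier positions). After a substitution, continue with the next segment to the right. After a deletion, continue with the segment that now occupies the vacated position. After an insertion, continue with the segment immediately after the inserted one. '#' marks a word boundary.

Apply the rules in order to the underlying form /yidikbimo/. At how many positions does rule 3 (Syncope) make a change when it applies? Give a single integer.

3

1 Final Vowel Raising: [yidikbimo] → [yidikbimu]
2 Stop Lenition: [yidikbimu] → [yizikbimu]
3 Syncope: [yizikbimu] → [yzkbmu]
4 Labial Nasal Assimilation: no change — [yzkbmu]
5 Final Obstruent Devoicing: no change — [yzkbmu]
Rule 3 changed 3 position(s).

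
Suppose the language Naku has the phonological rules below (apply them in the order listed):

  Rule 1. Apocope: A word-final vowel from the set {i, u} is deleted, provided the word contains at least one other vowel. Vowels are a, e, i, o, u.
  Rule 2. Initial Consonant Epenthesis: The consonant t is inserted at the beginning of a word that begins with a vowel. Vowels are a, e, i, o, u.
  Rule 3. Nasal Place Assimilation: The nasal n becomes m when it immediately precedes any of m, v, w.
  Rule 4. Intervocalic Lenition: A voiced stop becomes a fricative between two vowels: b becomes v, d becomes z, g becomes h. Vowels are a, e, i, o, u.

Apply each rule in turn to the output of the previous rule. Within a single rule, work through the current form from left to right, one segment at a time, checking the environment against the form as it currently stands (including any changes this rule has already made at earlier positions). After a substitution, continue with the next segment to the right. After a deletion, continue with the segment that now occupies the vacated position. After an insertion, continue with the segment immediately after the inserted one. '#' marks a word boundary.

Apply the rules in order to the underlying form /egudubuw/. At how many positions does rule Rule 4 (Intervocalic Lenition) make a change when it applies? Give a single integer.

3

Rule 1 Apocope: no change — [egudubuw]
Rule 2 Initial Consonant Epenthesis: [egudubuw] → [tegudubuw]
Rule 3 Nasal Place Assimilation: no change — [tegudubuw]
Rule 4 Intervocalic Lenition: [tegudubuw] → [tehuzuvuw]
Rule Rule 4 changed 3 position(s).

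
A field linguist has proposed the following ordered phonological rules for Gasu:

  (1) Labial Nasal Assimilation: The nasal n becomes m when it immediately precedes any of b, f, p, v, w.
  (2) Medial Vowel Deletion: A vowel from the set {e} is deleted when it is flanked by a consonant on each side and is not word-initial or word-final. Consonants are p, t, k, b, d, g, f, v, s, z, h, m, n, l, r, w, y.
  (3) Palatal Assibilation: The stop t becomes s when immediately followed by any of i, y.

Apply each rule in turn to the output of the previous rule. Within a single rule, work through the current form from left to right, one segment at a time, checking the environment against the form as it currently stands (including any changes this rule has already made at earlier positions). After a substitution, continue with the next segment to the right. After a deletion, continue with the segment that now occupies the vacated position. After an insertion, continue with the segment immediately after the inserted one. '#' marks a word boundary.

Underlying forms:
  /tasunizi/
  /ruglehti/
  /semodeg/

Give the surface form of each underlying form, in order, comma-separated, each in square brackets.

/tasunizi/:
  (1) Labial Nasal Assimilation: no change — [tasunizi]
  (2) Medial Vowel Deletion: no change — [tasunizi]
  (3) Palatal Assibilation: no change — [tasunizi]
/ruglehti/:
  (1) Labial Nasal Assimilation: no change — [ruglehti]
  (2) Medial Vowel Deletion: [ruglehti] → [ruglhti]
  (3) Palatal Assibilation: [ruglhti] → [ruglhsi]
/semodeg/:
  (1) Labial Nasal Assimilation: no change — [semodeg]
  (2) Medial Vowel Deletion: [semodeg] → [smodg]
  (3) Palatal Assibilation: no change — [smodg]

[tasunizi], [ruglhsi], [smodg]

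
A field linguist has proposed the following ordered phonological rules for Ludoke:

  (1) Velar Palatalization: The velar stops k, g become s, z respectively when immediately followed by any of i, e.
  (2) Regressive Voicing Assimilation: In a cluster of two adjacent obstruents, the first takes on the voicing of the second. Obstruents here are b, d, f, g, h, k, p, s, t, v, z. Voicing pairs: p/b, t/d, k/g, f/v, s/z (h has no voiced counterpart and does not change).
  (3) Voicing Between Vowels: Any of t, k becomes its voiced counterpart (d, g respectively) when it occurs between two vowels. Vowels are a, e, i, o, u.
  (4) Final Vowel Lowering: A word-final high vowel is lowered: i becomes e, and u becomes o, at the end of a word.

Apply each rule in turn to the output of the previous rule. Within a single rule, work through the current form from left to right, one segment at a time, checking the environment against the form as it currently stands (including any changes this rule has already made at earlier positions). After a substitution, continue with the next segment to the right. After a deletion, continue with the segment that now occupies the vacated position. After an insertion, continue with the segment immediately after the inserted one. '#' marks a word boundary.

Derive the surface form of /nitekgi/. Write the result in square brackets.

(1) Velar Palatalization: [nitekgi] → [nitekzi]
(2) Regressive Voicing Assimilation: [nitekzi] → [nitegzi]
(3) Voicing Between Vowels: [nitegzi] → [nidegzi]
(4) Final Vowel Lowering: [nidegzi] → [nidegze]

[nidegze]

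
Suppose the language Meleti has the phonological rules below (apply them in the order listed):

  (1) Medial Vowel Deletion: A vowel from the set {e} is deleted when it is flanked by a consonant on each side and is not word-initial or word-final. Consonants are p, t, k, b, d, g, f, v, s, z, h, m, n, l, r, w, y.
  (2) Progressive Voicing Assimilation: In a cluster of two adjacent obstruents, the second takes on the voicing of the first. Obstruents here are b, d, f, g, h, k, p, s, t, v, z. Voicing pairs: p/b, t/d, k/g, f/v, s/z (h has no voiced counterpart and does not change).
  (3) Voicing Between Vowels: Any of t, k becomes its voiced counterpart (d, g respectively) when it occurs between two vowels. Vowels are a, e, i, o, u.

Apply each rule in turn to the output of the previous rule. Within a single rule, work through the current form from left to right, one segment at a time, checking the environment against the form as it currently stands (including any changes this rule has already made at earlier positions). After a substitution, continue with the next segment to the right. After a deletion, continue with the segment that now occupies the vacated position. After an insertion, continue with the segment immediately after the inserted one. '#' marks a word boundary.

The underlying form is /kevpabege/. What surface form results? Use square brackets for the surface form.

(1) Medial Vowel Deletion: [kevpabege] → [kvpabge]
(2) Progressive Voicing Assimilation: [kvpabge] → [kfpabge]
(3) Voicing Between Vowels: no change — [kfpabge]

[kfpabge]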